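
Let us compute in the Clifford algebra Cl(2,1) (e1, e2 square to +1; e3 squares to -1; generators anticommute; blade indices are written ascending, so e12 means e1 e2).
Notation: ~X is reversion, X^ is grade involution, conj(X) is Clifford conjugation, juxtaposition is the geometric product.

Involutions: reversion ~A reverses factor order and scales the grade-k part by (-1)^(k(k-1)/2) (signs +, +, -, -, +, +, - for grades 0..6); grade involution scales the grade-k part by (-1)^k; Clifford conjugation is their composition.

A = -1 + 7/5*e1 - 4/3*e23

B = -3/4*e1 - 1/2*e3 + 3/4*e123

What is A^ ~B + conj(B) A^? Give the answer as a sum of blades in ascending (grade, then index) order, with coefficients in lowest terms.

first term: 21/20 + 7/4*e1 - 2/3*e2 + 1/2*e3 + 7/10*e13 + 21/20*e23 + 7/4*e123
second term: -21/20 - 7/4*e1 - 2/3*e2 - 1/2*e3 + 7/10*e13 - 21/20*e23 - 7/4*e123
Answer: -4/3*e2 + 7/5*e13


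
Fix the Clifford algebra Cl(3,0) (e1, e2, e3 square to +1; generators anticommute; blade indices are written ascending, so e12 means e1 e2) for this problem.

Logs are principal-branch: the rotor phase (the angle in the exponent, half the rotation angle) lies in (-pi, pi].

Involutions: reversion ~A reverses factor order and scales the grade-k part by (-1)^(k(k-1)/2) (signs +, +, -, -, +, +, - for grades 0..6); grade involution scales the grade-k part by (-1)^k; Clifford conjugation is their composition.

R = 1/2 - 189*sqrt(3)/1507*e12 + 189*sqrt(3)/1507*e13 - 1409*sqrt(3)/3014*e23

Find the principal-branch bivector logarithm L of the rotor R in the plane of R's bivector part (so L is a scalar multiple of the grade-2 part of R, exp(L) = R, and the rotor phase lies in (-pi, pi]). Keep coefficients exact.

The scalar part of R is 1/2, and that scalar determines the rotor phase on the principal branch; recovering the unit plane as bivector-part over sine of the phase gives L = phase * plane.
Concretely: cos(phase) = 1/2 gives phase = ±pi/3, and since phase/sin(phase) is even the sign is immaterial: L = (phase/sin(phase)) * <R>_2 = (2*sqrt(3)*pi/9) * <R>_2.
Answer: -126*pi/1507*e12 + 126*pi/1507*e13 - 1409*pi/4521*e23


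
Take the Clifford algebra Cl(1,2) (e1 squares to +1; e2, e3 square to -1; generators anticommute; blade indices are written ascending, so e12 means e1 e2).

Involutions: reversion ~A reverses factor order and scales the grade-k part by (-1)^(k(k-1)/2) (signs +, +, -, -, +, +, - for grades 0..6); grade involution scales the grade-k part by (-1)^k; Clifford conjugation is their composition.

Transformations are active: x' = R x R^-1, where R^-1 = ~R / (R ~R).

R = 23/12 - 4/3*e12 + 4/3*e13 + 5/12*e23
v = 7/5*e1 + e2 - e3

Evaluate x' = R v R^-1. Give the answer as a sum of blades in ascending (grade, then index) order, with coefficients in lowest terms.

~R = 23/12 + 4/3*e12 - 4/3*e13 - 5/12*e23, and R ~R = 7/24, so R^-1 = ~R / (7/24).
R v = 107/20*e1 + 21/5*e2 - 101/30*e3 + 7/12*e123
Answer: 7411/105*e1 + 893/15*e2 - 1327/35*e3


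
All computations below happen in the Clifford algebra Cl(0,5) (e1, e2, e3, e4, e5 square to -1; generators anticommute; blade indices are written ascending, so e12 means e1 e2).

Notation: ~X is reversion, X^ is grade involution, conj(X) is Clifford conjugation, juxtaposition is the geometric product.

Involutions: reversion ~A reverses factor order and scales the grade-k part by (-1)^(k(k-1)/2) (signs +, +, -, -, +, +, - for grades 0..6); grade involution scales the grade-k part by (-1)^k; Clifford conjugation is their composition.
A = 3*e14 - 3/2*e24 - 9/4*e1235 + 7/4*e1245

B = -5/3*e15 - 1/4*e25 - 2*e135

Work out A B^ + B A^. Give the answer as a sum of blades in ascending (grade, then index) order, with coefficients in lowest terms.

first term: 9/2*e2 + 9/16*e13 - 7/16*e14 - 15/4*e23 + 35/12*e24 - 37/8*e45 - 7/2*e234 - 6*e345 + 13/4*e1245 + 3*e12345
second term: 9/2*e2 + 9/16*e13 - 7/16*e14 - 15/4*e23 + 35/12*e24 + 37/8*e45 + 7/2*e234 - 6*e345 + 13/4*e1245 - 3*e12345
Answer: 9*e2 + 9/8*e13 - 7/8*e14 - 15/2*e23 + 35/6*e24 - 12*e345 + 13/2*e1245


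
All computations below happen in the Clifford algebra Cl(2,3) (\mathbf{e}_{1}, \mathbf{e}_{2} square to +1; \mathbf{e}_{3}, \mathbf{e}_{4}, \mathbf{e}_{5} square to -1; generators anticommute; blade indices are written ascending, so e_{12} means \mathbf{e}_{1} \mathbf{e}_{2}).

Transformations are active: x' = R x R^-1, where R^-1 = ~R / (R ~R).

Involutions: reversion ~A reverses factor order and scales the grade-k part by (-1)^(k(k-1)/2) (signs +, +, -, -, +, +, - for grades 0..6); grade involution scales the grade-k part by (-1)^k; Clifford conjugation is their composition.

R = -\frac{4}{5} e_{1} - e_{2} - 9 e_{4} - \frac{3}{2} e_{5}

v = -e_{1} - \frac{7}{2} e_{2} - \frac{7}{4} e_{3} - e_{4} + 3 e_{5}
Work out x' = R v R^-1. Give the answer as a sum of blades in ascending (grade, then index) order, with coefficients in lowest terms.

~R = -\frac{4}{5} e_{1} - e_{2} - 9 e_{4} - \frac{3}{2} e_{5}, and R ~R = -\frac{8161}{100}, so R^-1 = ~R / (-\frac{8161}{100}).
R v = -\frac{1}{5} + \frac{9}{5} e_{12} + \frac{7}{5} e_{13} - \frac{41}{5} e_{14} - \frac{39}{10} e_{15} + \frac{7}{4} e_{23} - \frac{61}{2} e_{24} - \frac{33}{4} e_{25} - \frac{63}{4} e_{34} - \frac{21}{8} e_{35} - \frac{57}{2} e_{45}
Answer: \frac{8129}{8161} e_{1} + \frac{57047}{16322} e_{2} + \frac{7}{4} e_{3} + \frac{7801}{8161} e_{4} - \frac{24543}{8161} e_{5}


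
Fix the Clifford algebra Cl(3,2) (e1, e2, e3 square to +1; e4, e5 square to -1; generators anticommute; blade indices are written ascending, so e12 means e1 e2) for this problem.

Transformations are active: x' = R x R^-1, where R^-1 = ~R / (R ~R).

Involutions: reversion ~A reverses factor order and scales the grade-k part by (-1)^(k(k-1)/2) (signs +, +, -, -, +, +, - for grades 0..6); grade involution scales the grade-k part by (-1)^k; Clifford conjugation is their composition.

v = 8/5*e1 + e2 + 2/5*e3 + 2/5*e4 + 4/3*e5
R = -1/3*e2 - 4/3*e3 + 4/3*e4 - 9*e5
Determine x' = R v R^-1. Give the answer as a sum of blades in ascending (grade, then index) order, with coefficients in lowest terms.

~R = -1/3*e2 - 4/3*e3 + 4/3*e4 - 9*e5, and R ~R = -728/9, so R^-1 = ~R / (-728/9).
R v = 53/5 + 8/15*e12 + 32/15*e13 - 32/15*e14 + 72/5*e15 + 6/5*e23 - 22/15*e24 + 77/9*e25 - 16/15*e34 + 82/45*e35 + 242/45*e45
Answer: -8/5*e1 - 1661/1820*e2 - 23/455*e3 - 341/455*e4 + 5599/5460*e5


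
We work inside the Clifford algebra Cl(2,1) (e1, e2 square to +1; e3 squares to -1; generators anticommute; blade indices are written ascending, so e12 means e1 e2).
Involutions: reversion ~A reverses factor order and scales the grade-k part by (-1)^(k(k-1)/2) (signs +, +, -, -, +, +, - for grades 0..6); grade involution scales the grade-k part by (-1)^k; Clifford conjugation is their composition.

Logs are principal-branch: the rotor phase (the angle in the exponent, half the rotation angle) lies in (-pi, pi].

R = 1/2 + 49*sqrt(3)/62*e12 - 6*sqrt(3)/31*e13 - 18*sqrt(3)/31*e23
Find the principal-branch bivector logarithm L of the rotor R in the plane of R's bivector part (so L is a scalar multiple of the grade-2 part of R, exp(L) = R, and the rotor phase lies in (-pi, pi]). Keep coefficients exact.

The scalar part of R is 1/2, and that scalar determines the rotor phase on the principal branch; recovering the unit plane as bivector-part over sine of the phase gives L = phase * plane.
Concretely: cos(phase) = 1/2 gives phase = ±pi/3, and since phase/sin(phase) is even the sign is immaterial: L = (phase/sin(phase)) * <R>_2 = (2*sqrt(3)*pi/9) * <R>_2.
Answer: 49*pi/93*e12 - 4*pi/31*e13 - 12*pi/31*e23


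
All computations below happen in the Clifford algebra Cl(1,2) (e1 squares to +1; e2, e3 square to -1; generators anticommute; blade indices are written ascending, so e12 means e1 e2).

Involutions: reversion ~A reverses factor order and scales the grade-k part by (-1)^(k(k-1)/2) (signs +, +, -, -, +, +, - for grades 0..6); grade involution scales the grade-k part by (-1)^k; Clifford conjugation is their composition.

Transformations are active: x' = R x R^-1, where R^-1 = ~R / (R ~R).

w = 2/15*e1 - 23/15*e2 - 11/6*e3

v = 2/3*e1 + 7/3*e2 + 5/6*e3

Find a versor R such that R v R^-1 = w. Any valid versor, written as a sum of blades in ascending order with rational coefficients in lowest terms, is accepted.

Equal squares first: v^2 = w^2 = -205/36. Then v + w = 4/5*e1 + 4/5*e2 - e3 is a versor taking v to w, provided it is invertible.
Answer: 4/5*e1 + 4/5*e2 - e3


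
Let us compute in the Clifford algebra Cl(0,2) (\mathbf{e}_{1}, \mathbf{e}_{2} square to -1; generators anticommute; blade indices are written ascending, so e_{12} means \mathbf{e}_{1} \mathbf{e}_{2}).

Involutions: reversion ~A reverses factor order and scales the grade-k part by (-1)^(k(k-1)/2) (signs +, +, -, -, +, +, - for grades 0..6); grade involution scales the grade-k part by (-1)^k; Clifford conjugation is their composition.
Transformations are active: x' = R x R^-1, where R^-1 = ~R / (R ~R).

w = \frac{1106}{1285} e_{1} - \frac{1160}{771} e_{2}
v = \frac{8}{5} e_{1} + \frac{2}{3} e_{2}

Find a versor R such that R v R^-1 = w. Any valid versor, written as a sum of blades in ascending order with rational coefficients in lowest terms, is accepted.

Why this works: both vectors square to -\frac{676}{225}, so q(v) = q(w) and R = v + w = \frac{3162}{1285} e_{1} - \frac{646}{771} e_{2} carries v to w — its own direction survives, the complement (v - w)/2 flips.
Answer: \frac{3162}{1285} e_{1} - \frac{646}{771} e_{2}


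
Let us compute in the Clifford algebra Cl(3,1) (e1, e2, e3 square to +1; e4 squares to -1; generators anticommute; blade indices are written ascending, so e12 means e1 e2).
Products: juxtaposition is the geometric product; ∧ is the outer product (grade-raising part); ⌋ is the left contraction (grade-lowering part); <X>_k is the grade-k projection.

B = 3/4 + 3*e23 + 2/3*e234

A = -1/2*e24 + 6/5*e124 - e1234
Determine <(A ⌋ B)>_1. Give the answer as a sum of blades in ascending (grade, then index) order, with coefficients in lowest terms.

step 1: 1/3*e3
step 2: 1/3*e3
Answer: 1/3*e3


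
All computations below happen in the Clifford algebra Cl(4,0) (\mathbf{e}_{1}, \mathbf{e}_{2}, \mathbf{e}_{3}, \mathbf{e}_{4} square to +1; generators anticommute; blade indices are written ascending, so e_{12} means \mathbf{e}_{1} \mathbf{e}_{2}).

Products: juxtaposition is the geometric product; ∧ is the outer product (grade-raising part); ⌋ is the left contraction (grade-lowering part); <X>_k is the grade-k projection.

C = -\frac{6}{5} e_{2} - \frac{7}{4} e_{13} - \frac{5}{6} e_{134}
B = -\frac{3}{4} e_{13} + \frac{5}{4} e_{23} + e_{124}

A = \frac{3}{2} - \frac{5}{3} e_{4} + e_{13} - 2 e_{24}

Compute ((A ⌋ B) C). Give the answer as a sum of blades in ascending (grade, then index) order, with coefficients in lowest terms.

step 1: \frac{3}{4} + 2 e_{1} - \frac{5}{3} e_{12} - \frac{9}{8} e_{13} + \frac{15}{8} e_{23} + \frac{3}{2} e_{124}
step 2: -\frac{63}{32} + 2 e_{1} - \frac{9}{10} e_{2} - \frac{5}{4} e_{3} - \frac{15}{16} e_{4} - \frac{909}{160} e_{12} - \frac{21}{16} e_{13} + \frac{9}{5} e_{14} - \frac{5}{3} e_{23} - \frac{5}{3} e_{34} - \frac{27}{20} e_{123} - \frac{25}{16} e_{124} - \frac{5}{8} e_{134} + \frac{89}{72} e_{234}
Answer: -\frac{63}{32} + 2 e_{1} - \frac{9}{10} e_{2} - \frac{5}{4} e_{3} - \frac{15}{16} e_{4} - \frac{909}{160} e_{12} - \frac{21}{16} e_{13} + \frac{9}{5} e_{14} - \frac{5}{3} e_{23} - \frac{5}{3} e_{34} - \frac{27}{20} e_{123} - \frac{25}{16} e_{124} - \frac{5}{8} e_{134} + \frac{89}{72} e_{234}


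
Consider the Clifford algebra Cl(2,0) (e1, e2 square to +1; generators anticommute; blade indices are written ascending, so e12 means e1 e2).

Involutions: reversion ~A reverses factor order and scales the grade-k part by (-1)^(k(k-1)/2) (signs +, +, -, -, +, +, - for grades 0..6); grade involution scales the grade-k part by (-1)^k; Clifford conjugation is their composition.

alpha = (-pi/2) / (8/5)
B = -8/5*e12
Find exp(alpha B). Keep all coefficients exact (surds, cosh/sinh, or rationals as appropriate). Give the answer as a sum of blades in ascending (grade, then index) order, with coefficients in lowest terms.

B^2 = (-8/5)^2*(e12)^2 = 64/25*(-1) = -64/25 (a basis 2-blade squares to minus the product of its generators' squares).
B^2 = -64/25 — a negative square means the series sums to a rotation: l = 8/5, alpha*l = -pi/2, so exp(alpha B) = cos(-pi/2) + (sin(-pi/2)/(8/5))*B = 0 + (-5/8)*B.
Answer: e12


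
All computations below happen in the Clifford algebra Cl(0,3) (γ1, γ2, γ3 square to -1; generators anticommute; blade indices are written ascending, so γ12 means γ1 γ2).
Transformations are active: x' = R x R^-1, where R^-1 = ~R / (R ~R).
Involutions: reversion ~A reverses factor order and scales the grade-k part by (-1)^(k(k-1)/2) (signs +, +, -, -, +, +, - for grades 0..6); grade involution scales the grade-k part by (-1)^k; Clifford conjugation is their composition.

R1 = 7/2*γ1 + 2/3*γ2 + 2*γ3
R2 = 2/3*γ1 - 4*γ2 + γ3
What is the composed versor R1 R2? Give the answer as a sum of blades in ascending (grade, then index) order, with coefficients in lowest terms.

Distribute over the terms of R1 (each basis-blade product reordered to ascending indices, repeated generators contracted through their squares):
(7/2*γ1) R2 = -7/3 - 14*γ12 + 7/2*γ13
(2/3*γ2) R2 = 8/3 - 4/9*γ12 + 2/3*γ23
(2*γ3) R2 = -2 - 4/3*γ13 + 8*γ23
Summing the partial products and collecting blades:
Answer: -5/3 - 130/9*γ12 + 13/6*γ13 + 26/3*γ23


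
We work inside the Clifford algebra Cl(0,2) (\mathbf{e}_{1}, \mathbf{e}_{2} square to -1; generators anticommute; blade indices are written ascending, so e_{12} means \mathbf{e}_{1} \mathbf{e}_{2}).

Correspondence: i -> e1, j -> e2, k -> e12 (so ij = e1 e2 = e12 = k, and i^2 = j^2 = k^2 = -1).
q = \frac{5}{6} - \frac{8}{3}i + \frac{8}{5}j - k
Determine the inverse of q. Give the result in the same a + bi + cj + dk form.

In blades: q = \frac{5}{6} - \frac{8}{3} e_{1} + \frac{8}{5} e_{2} - e_{12}.
With qbar = \frac{5}{6} + \frac{8}{3} e_{1} - \frac{8}{5} e_{2} + e_{12} (scalar fixed, mapped units negated), q qbar = \frac{10229}{900} (the sum of squared coefficients), so q^-1 = qbar / (\frac{10229}{900}) = \frac{750}{10229} + \frac{2400}{10229} e_{1} - \frac{1440}{10229} e_{2} + \frac{900}{10229} e_{12}; translating back:
Answer: \frac{750}{10229} + \frac{2400}{10229}i - \frac{1440}{10229}j + \frac{900}{10229}k


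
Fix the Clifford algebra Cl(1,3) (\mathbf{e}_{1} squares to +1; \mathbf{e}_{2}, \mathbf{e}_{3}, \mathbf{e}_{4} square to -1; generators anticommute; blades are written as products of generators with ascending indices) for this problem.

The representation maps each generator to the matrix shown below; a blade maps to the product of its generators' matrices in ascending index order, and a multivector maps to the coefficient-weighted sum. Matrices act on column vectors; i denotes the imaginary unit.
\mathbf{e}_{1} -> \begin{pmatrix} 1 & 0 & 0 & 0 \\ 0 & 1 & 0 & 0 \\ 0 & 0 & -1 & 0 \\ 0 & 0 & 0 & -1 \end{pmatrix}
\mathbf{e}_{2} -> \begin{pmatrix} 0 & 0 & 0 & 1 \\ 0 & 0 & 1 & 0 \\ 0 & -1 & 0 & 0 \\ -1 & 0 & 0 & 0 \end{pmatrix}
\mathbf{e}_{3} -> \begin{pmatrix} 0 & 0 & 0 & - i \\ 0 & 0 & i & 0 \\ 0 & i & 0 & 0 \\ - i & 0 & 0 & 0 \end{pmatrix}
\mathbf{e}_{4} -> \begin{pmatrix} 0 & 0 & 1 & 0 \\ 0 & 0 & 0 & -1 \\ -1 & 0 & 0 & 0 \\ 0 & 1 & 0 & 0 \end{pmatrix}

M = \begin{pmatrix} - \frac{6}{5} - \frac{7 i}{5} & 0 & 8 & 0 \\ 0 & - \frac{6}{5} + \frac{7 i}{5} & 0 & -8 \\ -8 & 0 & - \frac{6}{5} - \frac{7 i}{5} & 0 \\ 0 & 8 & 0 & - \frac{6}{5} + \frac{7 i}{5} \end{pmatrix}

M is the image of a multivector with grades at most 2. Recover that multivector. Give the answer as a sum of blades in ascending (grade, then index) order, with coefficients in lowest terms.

Method: the blade images are trace-orthogonal — tr(rho(e_A) rho(e_B)^-1) = 4 if A = B and 0 otherwise — and rho(e_A)^-1 = (e_A)^2 * rho(e_A) with (e_A)^2 = +1 or -1, so the coefficient of e_A in the preimage is (e_A)^2 * tr(M rho(e_A))/4.
Nonzero projections over blades of grade <= 2: 1: (1)^2 = +1, tr(M 1) = - \frac{24}{5}, coefficient -\frac{6}{5}; e_{4}: (e_{4})^2 = -1, tr(M rho(e_{4})) = -32, coefficient 8; e_{2} e_{3}: (e_{2} e_{3})^2 = -1, tr(M rho(e_{2} e_{3})) = - \frac{28}{5}, coefficient \frac{7}{5}. Every other blade of grade <= 2 projects to 0.
Answer: -\frac{6}{5} + 8 e_{4} + \frac{7}{5} e_{2} e_{3}


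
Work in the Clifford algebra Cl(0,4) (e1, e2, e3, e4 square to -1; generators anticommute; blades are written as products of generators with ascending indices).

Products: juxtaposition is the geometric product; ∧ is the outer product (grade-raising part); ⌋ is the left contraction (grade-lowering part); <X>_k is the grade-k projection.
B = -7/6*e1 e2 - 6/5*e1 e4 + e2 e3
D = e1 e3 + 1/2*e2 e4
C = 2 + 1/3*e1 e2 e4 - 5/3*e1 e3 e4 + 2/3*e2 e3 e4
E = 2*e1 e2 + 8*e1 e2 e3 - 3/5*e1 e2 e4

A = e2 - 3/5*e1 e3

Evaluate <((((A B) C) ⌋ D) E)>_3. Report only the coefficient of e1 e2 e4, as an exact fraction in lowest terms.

step 1: -7/6*e1 - e3 - 3/5*e1 e2 - 7/10*e2 e3 + 18/25*e3 e4 + 6/5*e1 e2 e4
step 2: 2/5 - 17/15*e1 - 12/25*e2 - 2*e3 + 2/3*e4 - 6/5*e1 e2 + 4/5*e1 e3 + 5/3*e1 e4 + 3/5*e2 e3 - 5/18*e2 e4 - 227/450*e3 e4 - 6/25*e1 e2 e3 + 37/30*e1 e2 e4 + 1/6*e1 e3 e4 + e2 e3 e4 - 10/9*e1 e2 e3 e4
step 3: -119/180 - 2*e1 + 1/3*e2 + 17/15*e3 + 6/25*e4 + 2/5*e1 e3 + 1/5*e2 e4
step 4: 59/75*e1 + 36/5*e2 - 23051/2250*e1 e2 + 8/3*e1 e3 + 1/5*e1 e4 + 76/5*e2 e3 - 6/5*e2 e4 - 136/45*e1 e2 e3 + 263/300*e1 e2 e4 - 8/5*e1 e3 e4 + 6/25*e2 e3 e4 - 13/5*e1 e2 e3 e4
step 5: -136/45*e1 e2 e3 + 263/300*e1 e2 e4 - 8/5*e1 e3 e4 + 6/25*e2 e3 e4
Answer: 263/300


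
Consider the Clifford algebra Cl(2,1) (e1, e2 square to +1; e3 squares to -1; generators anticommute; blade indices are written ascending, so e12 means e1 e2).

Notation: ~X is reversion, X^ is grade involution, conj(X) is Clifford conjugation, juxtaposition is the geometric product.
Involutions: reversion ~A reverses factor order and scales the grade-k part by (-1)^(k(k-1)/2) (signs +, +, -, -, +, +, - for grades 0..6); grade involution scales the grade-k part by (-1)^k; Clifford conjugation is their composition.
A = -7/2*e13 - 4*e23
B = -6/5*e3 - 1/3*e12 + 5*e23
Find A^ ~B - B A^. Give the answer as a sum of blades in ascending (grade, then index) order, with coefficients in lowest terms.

first term: 20 - 21/5*e1 - 24/5*e2 + 35/2*e12 + 4/3*e13 - 7/6*e23
second term: -20 + 21/5*e1 + 24/5*e2 + 35/2*e12 + 4/3*e13 - 7/6*e23
Answer: 40 - 42/5*e1 - 48/5*e2


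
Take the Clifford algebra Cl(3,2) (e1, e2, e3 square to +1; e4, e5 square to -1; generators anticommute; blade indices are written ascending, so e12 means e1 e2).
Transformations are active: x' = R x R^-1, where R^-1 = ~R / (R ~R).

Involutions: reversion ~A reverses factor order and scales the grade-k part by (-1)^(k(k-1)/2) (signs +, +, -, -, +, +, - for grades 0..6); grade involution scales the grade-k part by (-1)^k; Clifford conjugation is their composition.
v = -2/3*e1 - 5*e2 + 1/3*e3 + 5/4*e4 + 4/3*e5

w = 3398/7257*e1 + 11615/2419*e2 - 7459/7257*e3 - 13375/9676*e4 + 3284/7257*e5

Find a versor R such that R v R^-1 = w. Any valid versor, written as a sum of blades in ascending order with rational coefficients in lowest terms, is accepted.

Equal squares first: v^2 = w^2 = 3199/144. Then v + w = -480/2419*e1 - 480/2419*e2 - 1680/2419*e3 - 320/2419*e4 + 4320/2419*e5 is a versor taking v to w, provided it is invertible.
Answer: -480/2419*e1 - 480/2419*e2 - 1680/2419*e3 - 320/2419*e4 + 4320/2419*e5


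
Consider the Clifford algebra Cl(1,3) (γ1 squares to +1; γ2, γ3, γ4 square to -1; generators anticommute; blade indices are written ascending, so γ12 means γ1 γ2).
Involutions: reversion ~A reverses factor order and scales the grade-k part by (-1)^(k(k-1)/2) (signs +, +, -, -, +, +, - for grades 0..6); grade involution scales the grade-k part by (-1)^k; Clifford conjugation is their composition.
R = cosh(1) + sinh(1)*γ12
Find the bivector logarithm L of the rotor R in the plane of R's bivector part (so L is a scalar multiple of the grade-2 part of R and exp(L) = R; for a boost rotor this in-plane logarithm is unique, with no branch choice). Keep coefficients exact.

The scalar part of R is cosh(1), so cosh pins the rapidity up to sign — the sign comes from the bivector part; dividing that part by sinh of the rapidity yields the plane, and the in-plane L = rapidity * plane is unique because the two sign choices cancel.
Concretely: cosh(rapidity) = cosh(1) gives rapidity = ±1, and since rapidity/sinh(rapidity) is even the sign is immaterial: L = (rapidity/sinh(rapidity)) * <R>_2 = (1/sinh(1)) * <R>_2.
Answer: γ12


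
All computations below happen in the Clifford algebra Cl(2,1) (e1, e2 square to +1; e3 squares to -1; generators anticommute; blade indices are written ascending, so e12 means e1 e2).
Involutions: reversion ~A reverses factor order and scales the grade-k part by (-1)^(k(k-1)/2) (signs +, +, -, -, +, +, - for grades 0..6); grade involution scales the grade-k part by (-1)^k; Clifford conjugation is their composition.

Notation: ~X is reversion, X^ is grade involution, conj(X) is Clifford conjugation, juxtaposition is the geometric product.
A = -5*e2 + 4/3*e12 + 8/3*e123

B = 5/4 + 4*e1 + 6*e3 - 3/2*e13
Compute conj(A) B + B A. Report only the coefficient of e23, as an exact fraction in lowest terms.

first term: 187/12*e2 - 113/3*e12 + 116/3*e23 + 17/6*e123
second term: 37/12*e2 - 103/3*e12 + 116/3*e23 + 23/6*e123
Answer: 232/3


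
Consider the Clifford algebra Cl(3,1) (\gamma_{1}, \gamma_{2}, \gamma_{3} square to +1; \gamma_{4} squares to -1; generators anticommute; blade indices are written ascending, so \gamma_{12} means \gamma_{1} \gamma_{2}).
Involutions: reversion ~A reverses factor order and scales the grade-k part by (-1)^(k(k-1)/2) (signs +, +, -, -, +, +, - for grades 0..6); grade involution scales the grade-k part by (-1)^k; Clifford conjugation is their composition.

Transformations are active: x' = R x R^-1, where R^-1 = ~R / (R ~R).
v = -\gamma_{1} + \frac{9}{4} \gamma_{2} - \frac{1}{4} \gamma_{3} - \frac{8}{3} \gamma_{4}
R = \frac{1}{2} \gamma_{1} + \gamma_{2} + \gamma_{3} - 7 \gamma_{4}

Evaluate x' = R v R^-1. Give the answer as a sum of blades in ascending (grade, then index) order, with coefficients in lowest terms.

~R = \frac{1}{2} \gamma_{1} + \gamma_{2} + \gamma_{3} - 7 \gamma_{4}, and R ~R = -\frac{187}{4}, so R^-1 = ~R / (-\frac{187}{4}).
R v = -\frac{103}{6} + \frac{17}{8} \gamma_{12} + \frac{7}{8} \gamma_{13} - \frac{25}{3} \gamma_{14} - \frac{5}{2} \gamma_{23} + \frac{157}{12} \gamma_{24} - \frac{53}{12} \gamma_{34}
Answer: \frac{767}{561} \gamma_{1} - \frac{3401}{2244} \gamma_{2} + \frac{2209}{2244} \gamma_{3} - \frac{1388}{561} \gamma_{4}


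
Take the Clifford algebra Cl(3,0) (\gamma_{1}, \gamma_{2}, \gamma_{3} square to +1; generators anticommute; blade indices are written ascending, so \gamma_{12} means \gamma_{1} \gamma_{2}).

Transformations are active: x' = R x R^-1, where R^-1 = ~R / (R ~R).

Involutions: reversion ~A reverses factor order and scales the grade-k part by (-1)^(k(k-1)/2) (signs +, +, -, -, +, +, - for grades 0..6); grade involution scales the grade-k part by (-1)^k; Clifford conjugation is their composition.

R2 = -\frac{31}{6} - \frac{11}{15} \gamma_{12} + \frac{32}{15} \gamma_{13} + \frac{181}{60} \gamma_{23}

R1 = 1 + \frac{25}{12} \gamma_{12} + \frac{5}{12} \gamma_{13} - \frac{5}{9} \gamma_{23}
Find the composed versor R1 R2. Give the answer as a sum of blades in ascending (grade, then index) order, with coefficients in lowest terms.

Distribute over the terms of R1 (each basis-blade product reordered to ascending indices, repeated generators contracted through their squares):
(1) R2 = -\frac{31}{6} - \frac{11}{15} \gamma_{12} + \frac{32}{15} \gamma_{13} + \frac{181}{60} \gamma_{23}
(\frac{25}{12} \gamma_{12}) R2 = \frac{55}{36} - \frac{775}{72} \gamma_{12} + \frac{905}{144} \gamma_{13} - \frac{40}{9} \gamma_{23}
(\frac{5}{12} \gamma_{13}) R2 = -\frac{8}{9} - \frac{181}{144} \gamma_{12} - \frac{155}{72} \gamma_{13} - \frac{11}{36} \gamma_{23}
(-\frac{5}{9} \gamma_{23}) R2 = \frac{181}{108} - \frac{32}{27} \gamma_{12} - \frac{11}{27} \gamma_{13} + \frac{155}{54} \gamma_{23}
Summing the partial products and collecting blades:
Answer: -\frac{77}{27} - \frac{30109}{2160} \gamma_{12} + \frac{12653}{2160} \gamma_{13} + \frac{307}{270} \gamma_{23}


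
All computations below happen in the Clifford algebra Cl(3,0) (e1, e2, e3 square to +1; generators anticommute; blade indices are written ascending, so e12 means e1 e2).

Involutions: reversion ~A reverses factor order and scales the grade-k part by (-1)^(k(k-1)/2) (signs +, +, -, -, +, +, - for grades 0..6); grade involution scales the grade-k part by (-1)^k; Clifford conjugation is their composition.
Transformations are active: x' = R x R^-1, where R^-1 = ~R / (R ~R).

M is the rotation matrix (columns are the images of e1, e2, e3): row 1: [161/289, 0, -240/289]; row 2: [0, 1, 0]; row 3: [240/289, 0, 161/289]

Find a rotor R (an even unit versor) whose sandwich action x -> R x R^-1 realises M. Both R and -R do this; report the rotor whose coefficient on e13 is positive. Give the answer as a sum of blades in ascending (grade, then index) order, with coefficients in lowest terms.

Method: write R = a + b12*e12 + b13*e13 + b23*e23 with a^2 + b12^2 + b13^2 + b23^2 = 1 (so R^-1 = ~R). Expanding the columns R e_j ~R gives tr M = 4a^2 - 1 and, from the antisymmetric part, M21 - M12 = -4a*b12, M13 - M31 = 4a*b13, M32 - M23 = -4a*b23.
Here tr M = 611/289, so a^2 = (1 + tr M)/4 = 225/289 and a = ±15/17. Taking a = 15/17: M21 - M12 = 0, M13 - M31 = -480/289, M32 - M23 = 0, giving b12 = 0, b13 = -8/17, b23 = 0, i.e. R = 15/17 - 8/17*e13.
Its e13 coefficient is negative, so report the other preimage -R.
Answer: -15/17 + 8/17*e13. Recall the cover is two-to-one: with M of trace 611/289, both preimages act alike, and the stated e13 sign chooses the sheet.


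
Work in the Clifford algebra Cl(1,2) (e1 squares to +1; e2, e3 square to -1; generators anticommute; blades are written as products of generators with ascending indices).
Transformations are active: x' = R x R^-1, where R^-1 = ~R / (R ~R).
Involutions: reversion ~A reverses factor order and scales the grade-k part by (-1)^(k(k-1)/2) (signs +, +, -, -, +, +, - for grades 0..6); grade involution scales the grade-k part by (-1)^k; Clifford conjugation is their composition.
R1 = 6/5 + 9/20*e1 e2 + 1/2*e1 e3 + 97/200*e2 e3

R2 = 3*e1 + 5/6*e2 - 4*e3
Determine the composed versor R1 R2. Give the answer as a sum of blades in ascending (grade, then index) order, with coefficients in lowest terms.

Distribute over the terms of R2 (each basis-blade product reordered to ascending indices, repeated generators contracted through their squares):
R1 (3*e1) = 18/5*e1 - 27/20*e2 - 3/2*e3 + 291/200*e1 e2 e3
R1 (5/6*e2) = -3/8*e1 + e2 + 97/240*e3 - 5/12*e1 e2 e3
R1 (-4*e3) = 2*e1 + 97/50*e2 - 24/5*e3 - 9/5*e1 e2 e3
Summing the partial products and collecting blades:
Answer: 209/40*e1 + 159/100*e2 - 283/48*e3 - 457/600*e1 e2 e3


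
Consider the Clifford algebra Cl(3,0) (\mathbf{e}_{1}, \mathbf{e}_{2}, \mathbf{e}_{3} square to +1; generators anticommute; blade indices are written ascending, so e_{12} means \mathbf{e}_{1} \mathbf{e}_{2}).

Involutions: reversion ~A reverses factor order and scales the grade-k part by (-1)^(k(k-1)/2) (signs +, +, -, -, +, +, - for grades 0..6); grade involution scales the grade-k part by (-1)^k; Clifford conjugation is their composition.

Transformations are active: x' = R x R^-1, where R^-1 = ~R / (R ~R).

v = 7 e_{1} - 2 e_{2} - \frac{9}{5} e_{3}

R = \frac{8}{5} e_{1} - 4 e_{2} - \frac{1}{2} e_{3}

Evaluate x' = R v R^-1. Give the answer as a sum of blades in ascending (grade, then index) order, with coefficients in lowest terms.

~R = \frac{8}{5} e_{1} - 4 e_{2} - \frac{1}{2} e_{3}, and R ~R = \frac{1881}{100}, so R^-1 = ~R / (\frac{1881}{100}).
R v = \frac{201}{10} + \frac{124}{5} e_{12} + \frac{31}{50} e_{13} + \frac{31}{5} e_{23}
Answer: -\frac{2245}{627} e_{1} - \frac{4106}{627} e_{2} + \frac{2293}{3135} e_{3}


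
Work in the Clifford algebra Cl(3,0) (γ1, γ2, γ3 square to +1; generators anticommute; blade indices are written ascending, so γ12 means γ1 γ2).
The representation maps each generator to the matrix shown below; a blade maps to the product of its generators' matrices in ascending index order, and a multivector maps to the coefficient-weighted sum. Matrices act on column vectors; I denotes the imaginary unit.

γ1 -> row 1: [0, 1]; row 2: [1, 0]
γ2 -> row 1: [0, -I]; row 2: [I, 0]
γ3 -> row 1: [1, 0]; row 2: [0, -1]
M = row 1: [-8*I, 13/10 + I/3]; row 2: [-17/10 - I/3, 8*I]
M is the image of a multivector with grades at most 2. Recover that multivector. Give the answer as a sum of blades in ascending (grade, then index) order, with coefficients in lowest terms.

Method: 1, rho(γ1), rho(γ2), rho(γ3) form a trace-orthogonal basis of the 2x2 complex matrices (tr(X Y) = 2 if X = Y, else 0), so M = m0*1 + m1*rho(γ1) + m2*rho(γ2) + m3*rho(γ3) with m0 = tr(M)/2 = 0, m1 = tr(M rho(γ1))/2 = -1/5, m2 = tr(M rho(γ2))/2 = -1/3 + 3*I/2, m3 = tr(M rho(γ3))/2 = -8*I.
Multiplying table entries, the bivector images are rho(γ12) = I*rho(γ3), rho(γ13) = -I*rho(γ2), rho(γ23) = I*rho(γ1); with real blade coefficients the real parts of m0..m3 are the coefficients of 1, γ1, γ2, γ3 and the imaginary parts give the bivectors (γ23: Im m1, γ13: -Im m2, γ12: Im m3).
Answer: -1/5*γ1 - 1/3*γ2 - 8*γ12 - 3/2*γ13


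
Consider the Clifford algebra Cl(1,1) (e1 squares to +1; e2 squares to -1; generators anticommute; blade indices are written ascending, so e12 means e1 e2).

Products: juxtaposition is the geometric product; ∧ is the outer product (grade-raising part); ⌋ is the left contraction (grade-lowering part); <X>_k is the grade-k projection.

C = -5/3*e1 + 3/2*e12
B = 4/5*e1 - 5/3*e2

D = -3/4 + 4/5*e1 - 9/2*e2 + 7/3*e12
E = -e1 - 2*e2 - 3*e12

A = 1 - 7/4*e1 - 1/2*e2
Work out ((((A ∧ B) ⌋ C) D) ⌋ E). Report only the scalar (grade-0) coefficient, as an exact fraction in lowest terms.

step 1: 4/5*e1 - 5/3*e2 + 199/60*e12
step 2: 437/120 - 5/2*e1 + 6/5*e2
step 3: 107/160 + 4553/600*e1 - 5549/240*e2 + 33817/1800*e12
step 4: -13223/120 + 10991/160*e1 - 9641/400*e2 - 321/160*e12
Answer: -13223/120


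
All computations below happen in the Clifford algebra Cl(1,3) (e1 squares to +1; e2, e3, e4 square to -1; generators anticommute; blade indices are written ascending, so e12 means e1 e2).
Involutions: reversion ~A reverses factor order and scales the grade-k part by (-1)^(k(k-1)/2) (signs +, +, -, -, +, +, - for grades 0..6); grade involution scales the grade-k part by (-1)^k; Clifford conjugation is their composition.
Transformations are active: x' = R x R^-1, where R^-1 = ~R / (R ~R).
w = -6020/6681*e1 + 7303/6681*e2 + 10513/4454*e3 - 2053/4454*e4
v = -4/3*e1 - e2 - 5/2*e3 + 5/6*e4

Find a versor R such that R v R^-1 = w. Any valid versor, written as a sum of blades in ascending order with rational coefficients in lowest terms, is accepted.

R = v + w = -4976/2227*e1 + 622/6681*e2 - 311/2227*e3 + 2488/6681*e4 works: the equal norms (-37/6) guarantee its sandwich swaps v into w.
Answer: -4976/2227*e1 + 622/6681*e2 - 311/2227*e3 + 2488/6681*e4


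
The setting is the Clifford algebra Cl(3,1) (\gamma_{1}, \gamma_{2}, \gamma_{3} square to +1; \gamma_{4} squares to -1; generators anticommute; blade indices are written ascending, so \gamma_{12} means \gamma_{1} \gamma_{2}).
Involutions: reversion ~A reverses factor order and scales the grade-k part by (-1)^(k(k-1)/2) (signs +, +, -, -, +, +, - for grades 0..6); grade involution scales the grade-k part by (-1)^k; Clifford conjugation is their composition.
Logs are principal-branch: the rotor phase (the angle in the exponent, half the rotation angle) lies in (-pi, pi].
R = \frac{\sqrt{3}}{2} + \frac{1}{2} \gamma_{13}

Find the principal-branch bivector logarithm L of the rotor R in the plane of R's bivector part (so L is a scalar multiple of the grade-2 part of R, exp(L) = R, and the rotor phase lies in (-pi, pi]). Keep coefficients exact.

The scalar part of R is \frac{\sqrt{3}}{2}, and that scalar determines the rotor phase on the principal branch; recovering the unit plane as bivector-part over sine of the phase gives L = phase * plane.
Concretely: cos(phase) = \frac{\sqrt{3}}{2} gives phase = ±\frac{\pi}{6}, and since phase/sin(phase) is even the sign is immaterial: L = (phase/sin(phase)) * <R>_2 = (\frac{\pi}{3}) * <R>_2.
Answer: \frac{\pi}{6} \gamma_{13}


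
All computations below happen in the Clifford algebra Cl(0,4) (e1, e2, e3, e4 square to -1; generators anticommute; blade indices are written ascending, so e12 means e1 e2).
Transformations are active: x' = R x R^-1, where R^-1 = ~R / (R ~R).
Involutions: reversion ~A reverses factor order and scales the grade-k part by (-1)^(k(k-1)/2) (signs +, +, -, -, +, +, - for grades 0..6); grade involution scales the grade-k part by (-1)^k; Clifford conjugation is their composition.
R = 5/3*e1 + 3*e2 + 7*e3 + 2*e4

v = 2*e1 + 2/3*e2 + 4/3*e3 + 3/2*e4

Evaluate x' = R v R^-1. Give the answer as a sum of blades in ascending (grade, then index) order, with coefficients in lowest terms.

~R = 5/3*e1 + 3*e2 + 7*e3 + 2*e4, and R ~R = -583/9, so R^-1 = ~R / (-583/9).
R v = -53/3 - 44/9*e12 - 106/9*e13 - 3/2*e14 - 2/3*e23 + 19/6*e24 + 47/6*e34
Answer: -12/11*e1 + 32/33*e2 + 82/33*e3 - 9/22*e4


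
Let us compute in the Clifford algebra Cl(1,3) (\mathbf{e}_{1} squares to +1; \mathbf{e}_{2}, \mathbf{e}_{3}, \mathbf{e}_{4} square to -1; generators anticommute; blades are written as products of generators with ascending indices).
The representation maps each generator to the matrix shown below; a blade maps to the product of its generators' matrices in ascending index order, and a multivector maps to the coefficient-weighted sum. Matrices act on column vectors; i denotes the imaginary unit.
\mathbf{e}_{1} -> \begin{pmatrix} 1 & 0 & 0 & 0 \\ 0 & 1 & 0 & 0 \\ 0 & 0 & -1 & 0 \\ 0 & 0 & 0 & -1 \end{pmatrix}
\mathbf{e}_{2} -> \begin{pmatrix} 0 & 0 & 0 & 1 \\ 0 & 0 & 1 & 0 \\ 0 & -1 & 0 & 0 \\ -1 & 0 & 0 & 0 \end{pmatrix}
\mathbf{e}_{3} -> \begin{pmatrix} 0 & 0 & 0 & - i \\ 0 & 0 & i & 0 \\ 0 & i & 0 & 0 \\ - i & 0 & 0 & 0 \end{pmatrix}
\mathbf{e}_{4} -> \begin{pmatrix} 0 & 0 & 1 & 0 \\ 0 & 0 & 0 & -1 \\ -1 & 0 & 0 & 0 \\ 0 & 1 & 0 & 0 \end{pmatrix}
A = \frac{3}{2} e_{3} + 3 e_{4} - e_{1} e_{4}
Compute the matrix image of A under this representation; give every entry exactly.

Bivector images (products of the table entries): rho(e_{1} e_{4}) = rho(\mathbf{e}_{1})rho(\mathbf{e}_{4}) = \begin{pmatrix} 0 & 0 & 1 & 0 \\ 0 & 0 & 0 & -1 \\ 1 & 0 & 0 & 0 \\ 0 & -1 & 0 & 0 \end{pmatrix}.
M = (\frac{3}{2})*rho(e_{3}) + (3)*rho(e_{4}) + (-1)*rho(e_{1} e_{4}), summed entrywise:
Answer: \begin{pmatrix} 0 & 0 & 2 & - \frac{3 i}{2} \\ 0 & 0 & \frac{3 i}{2} & -2 \\ -4 & \frac{3 i}{2} & 0 & 0 \\ - \frac{3 i}{2} & 4 & 0 & 0 \end{pmatrix}


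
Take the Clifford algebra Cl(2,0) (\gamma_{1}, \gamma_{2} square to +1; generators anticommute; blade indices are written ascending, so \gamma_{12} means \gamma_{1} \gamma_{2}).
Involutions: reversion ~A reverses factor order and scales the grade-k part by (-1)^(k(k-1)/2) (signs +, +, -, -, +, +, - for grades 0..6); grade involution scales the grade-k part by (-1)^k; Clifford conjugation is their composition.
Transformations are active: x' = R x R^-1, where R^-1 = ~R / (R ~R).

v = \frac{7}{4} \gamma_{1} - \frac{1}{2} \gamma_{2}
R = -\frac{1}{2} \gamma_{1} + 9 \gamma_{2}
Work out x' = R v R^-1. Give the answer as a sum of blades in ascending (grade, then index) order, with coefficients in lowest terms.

~R = -\frac{1}{2} \gamma_{1} + 9 \gamma_{2}, and R ~R = \frac{325}{4}, so R^-1 = ~R / (\frac{325}{4}).
R v = -\frac{43}{8} - \frac{31}{2} \gamma_{12}
Answer: -\frac{2189}{1300} \gamma_{1} - \frac{449}{650} \gamma_{2}


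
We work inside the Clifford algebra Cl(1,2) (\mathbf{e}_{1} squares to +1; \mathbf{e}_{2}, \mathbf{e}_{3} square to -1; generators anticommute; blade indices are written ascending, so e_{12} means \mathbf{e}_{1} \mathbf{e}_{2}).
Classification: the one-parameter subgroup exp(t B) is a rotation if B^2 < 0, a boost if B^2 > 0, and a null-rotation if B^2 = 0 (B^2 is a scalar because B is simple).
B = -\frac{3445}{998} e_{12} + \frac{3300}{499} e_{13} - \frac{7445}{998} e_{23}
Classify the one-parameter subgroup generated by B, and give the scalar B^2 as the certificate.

B^2 term by term: the squares give (-\frac{3445}{998})^2*(e_{12})^2 + (\frac{3300}{499})^2*(e_{13})^2 + (-\frac{7445}{998})^2*(e_{23})^2 = \frac{11868025}{996004}*(+1) + \frac{10890000}{249001}*(+1) + \frac{55428025}{996004}*(-1) = 0 (each basis 2-blade squares to minus the product of its generators' squares); cross terms between blades sharing an index anticommute and cancel. So B^2 = 0.
Answer: null-rotation, certificate B^2 = 0. Check the certificate: B^2 = 0, and that sign is decisive whatever form B takes.


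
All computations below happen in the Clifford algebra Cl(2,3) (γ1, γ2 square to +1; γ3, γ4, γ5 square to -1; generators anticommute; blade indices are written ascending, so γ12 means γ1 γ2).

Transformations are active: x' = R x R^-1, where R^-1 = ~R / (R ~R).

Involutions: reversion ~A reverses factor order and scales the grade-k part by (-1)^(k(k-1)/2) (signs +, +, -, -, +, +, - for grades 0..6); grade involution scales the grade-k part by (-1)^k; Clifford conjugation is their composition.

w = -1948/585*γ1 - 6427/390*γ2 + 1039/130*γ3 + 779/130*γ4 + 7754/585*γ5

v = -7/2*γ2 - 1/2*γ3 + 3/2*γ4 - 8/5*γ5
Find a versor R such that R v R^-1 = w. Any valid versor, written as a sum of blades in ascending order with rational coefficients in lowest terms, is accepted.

A norm check does it: q(v) = q(w) = 719/100, hence R = v + w = -1948/585*γ1 - 3896/195*γ2 + 487/65*γ3 + 487/65*γ4 + 6818/585*γ5 realises the map — parallel part kept, (v - w)/2 negated, v carried to w.
Answer: -1948/585*γ1 - 3896/195*γ2 + 487/65*γ3 + 487/65*γ4 + 6818/585*γ5


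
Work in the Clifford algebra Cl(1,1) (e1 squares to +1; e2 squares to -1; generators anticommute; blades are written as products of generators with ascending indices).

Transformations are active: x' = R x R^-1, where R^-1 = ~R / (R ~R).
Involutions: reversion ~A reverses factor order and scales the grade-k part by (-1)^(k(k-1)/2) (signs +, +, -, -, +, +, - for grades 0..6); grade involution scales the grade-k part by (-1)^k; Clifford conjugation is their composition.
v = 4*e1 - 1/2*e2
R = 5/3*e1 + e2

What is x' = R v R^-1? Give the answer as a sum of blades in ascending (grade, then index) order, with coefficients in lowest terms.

~R = 5/3*e1 + e2, and R ~R = 16/9, so R^-1 = ~R / (16/9).
R v = 43/6 - 29/6*e1 e2
Answer: 151/16*e1 + 137/16*e2


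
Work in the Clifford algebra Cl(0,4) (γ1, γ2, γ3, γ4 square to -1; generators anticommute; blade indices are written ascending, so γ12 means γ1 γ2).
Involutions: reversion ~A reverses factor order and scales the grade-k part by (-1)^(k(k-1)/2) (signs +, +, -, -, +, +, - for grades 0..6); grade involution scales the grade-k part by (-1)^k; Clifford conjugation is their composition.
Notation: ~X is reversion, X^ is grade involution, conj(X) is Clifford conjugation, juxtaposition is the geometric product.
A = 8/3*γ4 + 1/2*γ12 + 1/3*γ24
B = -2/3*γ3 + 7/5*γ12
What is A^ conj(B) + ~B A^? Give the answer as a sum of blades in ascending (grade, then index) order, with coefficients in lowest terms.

first term: 7/10 - 7/15*γ14 + 16/9*γ34 + 1/3*γ123 + 56/15*γ124 - 2/9*γ234
second term: 7/10 + 7/15*γ14 + 16/9*γ34 - 1/3*γ123 + 56/15*γ124 + 2/9*γ234
Answer: 7/5 + 32/9*γ34 + 112/15*γ124


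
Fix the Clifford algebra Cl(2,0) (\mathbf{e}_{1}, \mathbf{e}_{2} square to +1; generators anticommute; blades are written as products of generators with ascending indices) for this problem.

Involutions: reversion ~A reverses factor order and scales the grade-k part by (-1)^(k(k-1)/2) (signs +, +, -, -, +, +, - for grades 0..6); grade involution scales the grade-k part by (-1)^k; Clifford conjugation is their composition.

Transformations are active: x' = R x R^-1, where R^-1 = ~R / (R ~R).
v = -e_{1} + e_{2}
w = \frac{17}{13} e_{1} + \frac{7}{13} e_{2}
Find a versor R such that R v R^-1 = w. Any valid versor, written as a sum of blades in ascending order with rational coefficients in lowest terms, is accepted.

Construction: equal norms (both 2) license R = v + w = \frac{4}{13} e_{1} + \frac{20}{13} e_{2} — nothing changes along that direction, while (v - w)/2 changes sign, so v maps onto w.
Answer: \frac{4}{13} e_{1} + \frac{20}{13} e_{2}
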